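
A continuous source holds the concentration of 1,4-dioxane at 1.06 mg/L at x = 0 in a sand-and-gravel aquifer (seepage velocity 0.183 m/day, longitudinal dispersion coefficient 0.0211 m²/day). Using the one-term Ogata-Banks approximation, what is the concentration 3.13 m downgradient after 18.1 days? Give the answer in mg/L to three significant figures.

For a continuous step input, C/C₀ ≈ ½·erfc((x−vt)/(2√(Dt))).
vt = 0.183 × 18.1 = 3.3123 m and 2√(Dt) = 2√(0.0211 × 18.1) = 1.236 m.
Argument (x−vt)/(2√(Dt)) = (3.13 − 3.3123)/1.236 = -0.1475; ½·erfc(-0.1475) = 0.5826.
C = 1.06 × 0.5826 = 0.618 mg/L.

0.618 mg/L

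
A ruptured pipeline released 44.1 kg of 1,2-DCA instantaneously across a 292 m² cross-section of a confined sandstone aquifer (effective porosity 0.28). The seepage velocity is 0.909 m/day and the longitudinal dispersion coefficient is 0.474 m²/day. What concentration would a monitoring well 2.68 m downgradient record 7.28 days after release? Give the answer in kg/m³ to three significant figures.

For an instantaneous plane source, C(x,t) = M/(n_e·A·√(4πDt)) · exp(−(x−vt)²/(4Dt)), with n_e·A the pore (flow) area.
Plume center vt = 0.909 × 7.28 = 6.61752 m, so the well at 2.68 m is 3.93752 m upgradient of the peak.
√(4πDt) = 6.585 m, giving peak height M/(n_e·A·√(4πDt)) = 44.1/(0.28 × 292 × 6.585) = 0.08191 kg/m³.
(x−vt)²/(4Dt) = (-3.93752)²/(4 × 0.474 × 7.28) = 1.123; exp(−1.123) = 0.3253.
C = 0.08191 × 0.3253 = 0.0266 kg/m³.

0.0266 kg/m³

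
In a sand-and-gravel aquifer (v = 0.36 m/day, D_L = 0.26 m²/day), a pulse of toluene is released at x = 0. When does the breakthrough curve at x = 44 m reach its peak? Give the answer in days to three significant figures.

120 days

For the 1D instantaneous-source solution, setting ∂C/∂t = 0 at fixed x gives v²t² + 2Dt − x² = 0, so t = (√(D² + v²x²) − D)/v².
√(D² + v²x²) = √(0.26² + 0.36² × 44²) = 15.84; v² = 0.1296.
t = (15.84 − 0.26)/0.1296 = 120 days (vs. the pure-advection estimate x/v = 122 d).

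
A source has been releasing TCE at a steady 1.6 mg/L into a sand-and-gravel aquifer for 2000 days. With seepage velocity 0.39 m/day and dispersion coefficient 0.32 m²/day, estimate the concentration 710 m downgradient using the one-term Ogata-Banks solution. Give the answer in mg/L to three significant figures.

1.56 mg/L

For a continuous step input, C/C₀ ≈ ½·erfc((x−vt)/(2√(Dt))).
vt = 0.39 × 2000 = 780 m and 2√(Dt) = 2√(0.32 × 2000) = 50.60 m.
Argument (x−vt)/(2√(Dt)) = (710 − 780)/50.60 = -1.383; ½·erfc(-1.383) = 0.9748.
C = 1.6 × 0.9748 = 1.56 mg/L.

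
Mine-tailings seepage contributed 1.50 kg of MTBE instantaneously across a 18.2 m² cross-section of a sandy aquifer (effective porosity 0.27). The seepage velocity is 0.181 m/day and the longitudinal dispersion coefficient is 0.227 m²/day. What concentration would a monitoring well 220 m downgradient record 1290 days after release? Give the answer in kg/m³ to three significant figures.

0.00431 kg/m³

For an instantaneous plane source, C(x,t) = M/(n_e·A·√(4πDt)) · exp(−(x−vt)²/(4Dt)), with n_e·A the pore (flow) area.
Plume center vt = 0.181 × 1290 = 233.49 m, so the well at 220 m is 13.49 m upgradient of the peak.
√(4πDt) = 60.66 m, giving peak height M/(n_e·A·√(4πDt)) = 1.50/(0.27 × 18.2 × 60.66) = 0.005032 kg/m³.
(x−vt)²/(4Dt) = (-13.49)²/(4 × 0.227 × 1290) = 0.1554; exp(−0.1554) = 0.8561.
C = 0.005032 × 0.8561 = 0.00431 kg/m³.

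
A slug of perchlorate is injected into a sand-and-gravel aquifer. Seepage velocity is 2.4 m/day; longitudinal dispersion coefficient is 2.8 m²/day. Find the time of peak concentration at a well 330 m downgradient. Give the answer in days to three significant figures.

137 days

For the 1D instantaneous-source solution, setting ∂C/∂t = 0 at fixed x gives v²t² + 2Dt − x² = 0, so t = (√(D² + v²x²) − D)/v².
√(D² + v²x²) = √(2.8² + 2.4² × 330²) = 792.0; v² = 5.76.
t = (792.0 − 2.8)/5.76 = 137 days (vs. the pure-advection estimate x/v = 138 d).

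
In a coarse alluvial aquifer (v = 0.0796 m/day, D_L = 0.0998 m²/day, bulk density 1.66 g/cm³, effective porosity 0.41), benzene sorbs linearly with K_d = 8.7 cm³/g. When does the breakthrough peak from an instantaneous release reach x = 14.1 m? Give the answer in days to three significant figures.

Retardation factor R = 1 + ρ_b·K_d/n = 1 + 1.66 × 8.7/0.41 = 36.22.
Sorption retards both mechanisms: v_R = v/R = 0.002198 m/day, D_R = D/R = 0.002755 m²/day.
Peak time from v_R²t² + 2D_R t − x² = 0: t = (√(D_R² + v_R²x²) − D_R)/v_R².
√(D_R² + v_R²x²) = √(0.002755² + 0.002198² × 14.1²) = 0.03111; v_R² = 4.831e-06.
t = (0.03111 − 0.002755)/4.831e-06 = 5870 days.

5870 days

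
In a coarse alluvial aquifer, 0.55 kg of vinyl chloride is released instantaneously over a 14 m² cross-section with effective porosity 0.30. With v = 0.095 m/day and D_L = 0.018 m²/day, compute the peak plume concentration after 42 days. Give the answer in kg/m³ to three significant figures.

The peak of an instantaneous 1D plume sits at x = vt; there the Gaussian factor is 1 and C_max = M/(n_e·A·√(4πDt)), where n_e·A is the pore area the mass is dissolved in.
√(4πDt) = √(4π × 0.018 × 42) = 3.082 m, so C_max = 0.55/(0.30 × 14 × 3.082) = 0.0425 kg/m³.

0.0425 kg/m³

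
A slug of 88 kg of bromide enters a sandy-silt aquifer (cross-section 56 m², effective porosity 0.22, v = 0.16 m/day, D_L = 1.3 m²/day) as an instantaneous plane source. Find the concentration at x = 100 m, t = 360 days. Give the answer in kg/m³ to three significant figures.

0.0357 kg/m³

For an instantaneous plane source, C(x,t) = M/(n_e·A·√(4πDt)) · exp(−(x−vt)²/(4Dt)), with n_e·A the pore (flow) area.
Plume center vt = 0.16 × 360 = 57.6 m, so the well at 100 m is 42.4 m downgradient of the peak.
√(4πDt) = 76.69 m, giving peak height M/(n_e·A·√(4πDt)) = 88/(0.22 × 56 × 76.69) = 0.09314 kg/m³.
(x−vt)²/(4Dt) = (42.4)²/(4 × 1.3 × 360) = 0.9603; exp(−0.9603) = 0.3828.
C = 0.09314 × 0.3828 = 0.0357 kg/m³.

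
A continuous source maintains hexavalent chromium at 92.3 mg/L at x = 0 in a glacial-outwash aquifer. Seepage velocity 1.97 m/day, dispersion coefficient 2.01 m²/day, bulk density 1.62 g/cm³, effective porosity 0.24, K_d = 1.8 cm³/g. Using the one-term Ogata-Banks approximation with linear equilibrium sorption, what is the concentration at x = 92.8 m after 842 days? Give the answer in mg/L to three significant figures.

90.6 mg/L

Retardation factor R = 1 + ρ_b·K_d/n = 1 + 1.62 × 1.8/0.24 = 13.15.
Sorption retards both mechanisms: v_R = v/R = 0.1498 m/day, D_R = D/R = 0.1529 m²/day.
v_R·t = 0.1498 × 842 = 126.1316 m; 2√(D_R t) = 22.69 m; argument = (92.8 − 126.1316)/22.69 = -1.469.
C = C₀ × ½·erfc(-1.469) = 92.3 × 0.9811 = 90.6 mg/L.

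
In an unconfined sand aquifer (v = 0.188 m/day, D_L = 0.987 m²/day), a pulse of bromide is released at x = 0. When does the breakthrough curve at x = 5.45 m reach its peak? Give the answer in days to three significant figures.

For the 1D instantaneous-source solution, setting ∂C/∂t = 0 at fixed x gives v²t² + 2Dt − x² = 0, so t = (√(D² + v²x²) − D)/v².
√(D² + v²x²) = √(0.987² + 0.188² × 5.45²) = 1.423; v² = 0.035344.
t = (1.423 − 0.987)/0.035344 = 12.3 days (vs. the pure-advection estimate x/v = 29.0 d).

12.3 days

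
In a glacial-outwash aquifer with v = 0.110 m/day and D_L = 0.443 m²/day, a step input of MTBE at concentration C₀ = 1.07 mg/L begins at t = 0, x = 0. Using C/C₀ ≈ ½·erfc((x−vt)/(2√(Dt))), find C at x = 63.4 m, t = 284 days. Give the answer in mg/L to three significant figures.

0.0228 mg/L

For a continuous step input, C/C₀ ≈ ½·erfc((x−vt)/(2√(Dt))).
vt = 0.110 × 284 = 31.24 m and 2√(Dt) = 2√(0.443 × 284) = 22.43 m.
Argument (x−vt)/(2√(Dt)) = (63.4 − 31.24)/22.43 = 1.434; ½·erfc(1.434) = 0.02128.
C = 1.07 × 0.02128 = 0.0228 mg/L.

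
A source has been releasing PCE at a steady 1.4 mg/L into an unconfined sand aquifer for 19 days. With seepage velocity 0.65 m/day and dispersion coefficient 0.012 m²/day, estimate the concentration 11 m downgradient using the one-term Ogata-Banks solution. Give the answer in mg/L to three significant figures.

1.37 mg/L

For a continuous step input, C/C₀ ≈ ½·erfc((x−vt)/(2√(Dt))).
vt = 0.65 × 19 = 12.35 m and 2√(Dt) = 2√(0.012 × 19) = 0.9550 m.
Argument (x−vt)/(2√(Dt)) = (11 − 12.35)/0.9550 = -1.414; ½·erfc(-1.414) = 0.9772.
C = 1.4 × 0.9772 = 1.37 mg/L.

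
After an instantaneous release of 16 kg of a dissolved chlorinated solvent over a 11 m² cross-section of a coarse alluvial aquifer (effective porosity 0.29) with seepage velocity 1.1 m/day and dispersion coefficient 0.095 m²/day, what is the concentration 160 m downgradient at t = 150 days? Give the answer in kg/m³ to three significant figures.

0.242 kg/m³

For an instantaneous plane source, C(x,t) = M/(n_e·A·√(4πDt)) · exp(−(x−vt)²/(4Dt)), with n_e·A the pore (flow) area.
Plume center vt = 1.1 × 150 = 165 m, so the well at 160 m is 5 m upgradient of the peak.
√(4πDt) = 13.38 m, giving peak height M/(n_e·A·√(4πDt)) = 16/(0.29 × 11 × 13.38) = 0.3749 kg/m³.
(x−vt)²/(4Dt) = (-5)²/(4 × 0.095 × 150) = 0.4386; exp(−0.4386) = 0.6449.
C = 0.3749 × 0.6449 = 0.242 kg/m³.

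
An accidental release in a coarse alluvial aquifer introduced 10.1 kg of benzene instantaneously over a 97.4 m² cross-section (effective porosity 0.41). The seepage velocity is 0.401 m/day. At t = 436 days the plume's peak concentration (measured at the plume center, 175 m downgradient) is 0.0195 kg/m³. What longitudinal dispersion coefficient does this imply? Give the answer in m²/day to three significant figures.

0.0307 m²/day

At the plume center C_max = M/(n_e·A·√(4πDt)), so D = M²/(4πt·(n_e·A·C_max)²).
n_e·A·C_max = 0.41 × 97.4 × 0.0195 = 0.7787 kg/m.
D = 10.1²/(4π × 436 × 0.7787²) = 0.0307 m²/day.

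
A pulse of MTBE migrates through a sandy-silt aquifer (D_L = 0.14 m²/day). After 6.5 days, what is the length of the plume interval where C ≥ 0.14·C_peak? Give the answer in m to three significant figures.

5.35 m

The plume is Gaussian with σ = √(2Dt) = √(2 × 0.14 × 6.5) = 1.349 m.
C/C_peak = exp(−Δx²/(2σ²)) = 0.14 ⇒ Δx = σ·√(−2 ln 0.14) = 1.349 × 1.983 = 2.675 m.
Width = 2Δx = 5.35 m.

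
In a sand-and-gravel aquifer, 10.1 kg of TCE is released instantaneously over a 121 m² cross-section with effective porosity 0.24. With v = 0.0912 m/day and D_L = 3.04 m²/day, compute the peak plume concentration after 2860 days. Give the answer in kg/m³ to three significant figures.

0.00105 kg/m³

The peak of an instantaneous 1D plume sits at x = vt; there the Gaussian factor is 1 and C_max = M/(n_e·A·√(4πDt)), where n_e·A is the pore area the mass is dissolved in.
√(4πDt) = √(4π × 3.04 × 2860) = 330.5 m, so C_max = 10.1/(0.24 × 121 × 330.5) = 0.00105 kg/m³.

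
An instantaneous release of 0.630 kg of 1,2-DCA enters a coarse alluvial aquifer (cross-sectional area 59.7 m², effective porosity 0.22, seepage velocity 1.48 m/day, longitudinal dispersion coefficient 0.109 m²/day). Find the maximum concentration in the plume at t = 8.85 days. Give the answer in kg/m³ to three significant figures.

0.0138 kg/m³

The peak of an instantaneous 1D plume sits at x = vt; there the Gaussian factor is 1 and C_max = M/(n_e·A·√(4πDt)), where n_e·A is the pore area the mass is dissolved in.
√(4πDt) = √(4π × 0.109 × 8.85) = 3.482 m, so C_max = 0.630/(0.22 × 59.7 × 3.482) = 0.0138 kg/m³.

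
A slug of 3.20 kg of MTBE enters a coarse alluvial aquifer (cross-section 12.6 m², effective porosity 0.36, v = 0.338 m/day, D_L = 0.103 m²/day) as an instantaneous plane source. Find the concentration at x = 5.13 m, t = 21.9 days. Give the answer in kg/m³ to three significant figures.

For an instantaneous plane source, C(x,t) = M/(n_e·A·√(4πDt)) · exp(−(x−vt)²/(4Dt)), with n_e·A the pore (flow) area.
Plume center vt = 0.338 × 21.9 = 7.4022 m, so the well at 5.13 m is 2.2722 m upgradient of the peak.
√(4πDt) = 5.324 m, giving peak height M/(n_e·A·√(4πDt)) = 3.20/(0.36 × 12.6 × 5.324) = 0.1325 kg/m³.
(x−vt)²/(4Dt) = (-2.2722)²/(4 × 0.103 × 21.9) = 0.5722; exp(−0.5722) = 0.5643.
C = 0.1325 × 0.5643 = 0.0748 kg/m³.

0.0748 kg/m³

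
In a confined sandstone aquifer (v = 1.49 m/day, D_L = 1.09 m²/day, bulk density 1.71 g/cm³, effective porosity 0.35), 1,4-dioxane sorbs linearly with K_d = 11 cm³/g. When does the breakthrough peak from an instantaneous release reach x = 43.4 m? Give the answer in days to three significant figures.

Retardation factor R = 1 + ρ_b·K_d/n = 1 + 1.71 × 11/0.35 = 54.74.
Sorption retards both mechanisms: v_R = v/R = 0.02722 m/day, D_R = D/R = 0.01991 m²/day.
Peak time from v_R²t² + 2D_R t − x² = 0: t = (√(D_R² + v_R²x²) − D_R)/v_R².
√(D_R² + v_R²x²) = √(0.01991² + 0.02722² × 43.4²) = 1.182; v_R² = 0.0007409.
t = (1.182 − 0.01991)/0.0007409 = 1570 days.

1570 days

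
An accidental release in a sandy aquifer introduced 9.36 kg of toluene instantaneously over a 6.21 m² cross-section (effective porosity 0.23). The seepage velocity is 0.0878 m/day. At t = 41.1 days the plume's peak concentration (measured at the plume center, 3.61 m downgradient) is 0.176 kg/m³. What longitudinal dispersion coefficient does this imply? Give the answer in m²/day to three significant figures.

2.68 m²/day

At the plume center C_max = M/(n_e·A·√(4πDt)), so D = M²/(4πt·(n_e·A·C_max)²).
n_e·A·C_max = 0.23 × 6.21 × 0.176 = 0.2514 kg/m.
D = 9.36²/(4π × 41.1 × 0.2514²) = 2.68 m²/day.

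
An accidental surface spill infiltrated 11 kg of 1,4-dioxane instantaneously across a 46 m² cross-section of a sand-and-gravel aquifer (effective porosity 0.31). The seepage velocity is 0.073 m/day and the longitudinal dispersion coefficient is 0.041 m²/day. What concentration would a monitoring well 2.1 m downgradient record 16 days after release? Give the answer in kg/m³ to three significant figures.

0.193 kg/m³

For an instantaneous plane source, C(x,t) = M/(n_e·A·√(4πDt)) · exp(−(x−vt)²/(4Dt)), with n_e·A the pore (flow) area.
Plume center vt = 0.073 × 16 = 1.168 m, so the well at 2.1 m is 0.932 m downgradient of the peak.
√(4πDt) = 2.871 m, giving peak height M/(n_e·A·√(4πDt)) = 11/(0.31 × 46 × 2.871) = 0.2687 kg/m³.
(x−vt)²/(4Dt) = (0.932)²/(4 × 0.041 × 16) = 0.3310; exp(−0.3310) = 0.7182.
C = 0.2687 × 0.7182 = 0.193 kg/m³.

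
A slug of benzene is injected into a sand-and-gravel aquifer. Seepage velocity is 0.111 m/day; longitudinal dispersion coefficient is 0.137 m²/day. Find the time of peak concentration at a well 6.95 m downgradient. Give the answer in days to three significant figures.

52.5 days

For the 1D instantaneous-source solution, setting ∂C/∂t = 0 at fixed x gives v²t² + 2Dt − x² = 0, so t = (√(D² + v²x²) − D)/v².
√(D² + v²x²) = √(0.137² + 0.111² × 6.95²) = 0.7835; v² = 0.012321.
t = (0.7835 − 0.137)/0.012321 = 52.5 days (vs. the pure-advection estimate x/v = 62.6 d).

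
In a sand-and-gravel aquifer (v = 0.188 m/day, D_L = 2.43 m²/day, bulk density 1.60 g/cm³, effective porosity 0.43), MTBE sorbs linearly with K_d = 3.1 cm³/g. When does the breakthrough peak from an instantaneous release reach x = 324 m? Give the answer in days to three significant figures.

20800 days

Retardation factor R = 1 + ρ_b·K_d/n = 1 + 1.60 × 3.1/0.43 = 12.53.
Sorption retards both mechanisms: v_R = v/R = 0.01500 m/day, D_R = D/R = 0.1939 m²/day.
Peak time from v_R²t² + 2D_R t − x² = 0: t = (√(D_R² + v_R²x²) − D_R)/v_R².
√(D_R² + v_R²x²) = √(0.1939² + 0.01500² × 324²) = 4.864; v_R² = 0.0002250.
t = (4.864 − 0.1939)/0.0002250 = 20800 days.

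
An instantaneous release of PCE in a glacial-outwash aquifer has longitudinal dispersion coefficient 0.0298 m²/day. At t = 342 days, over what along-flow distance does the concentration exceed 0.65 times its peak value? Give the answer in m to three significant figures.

8.38 m

The plume is Gaussian with σ = √(2Dt) = √(2 × 0.0298 × 342) = 4.515 m.
C/C_peak = exp(−Δx²/(2σ²)) = 0.65 ⇒ Δx = σ·√(−2 ln 0.65) = 4.515 × 0.9282 = 4.191 m.
Width = 2Δx = 8.38 m.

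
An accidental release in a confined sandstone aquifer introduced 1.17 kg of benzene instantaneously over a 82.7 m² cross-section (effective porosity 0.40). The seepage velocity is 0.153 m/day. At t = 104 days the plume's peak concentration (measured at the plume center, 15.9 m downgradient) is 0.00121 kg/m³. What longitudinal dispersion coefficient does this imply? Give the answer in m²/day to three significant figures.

0.654 m²/day

At the plume center C_max = M/(n_e·A·√(4πDt)), so D = M²/(4πt·(n_e·A·C_max)²).
n_e·A·C_max = 0.40 × 82.7 × 0.00121 = 0.04003 kg/m.
D = 1.17²/(4π × 104 × 0.04003²) = 0.654 m²/day.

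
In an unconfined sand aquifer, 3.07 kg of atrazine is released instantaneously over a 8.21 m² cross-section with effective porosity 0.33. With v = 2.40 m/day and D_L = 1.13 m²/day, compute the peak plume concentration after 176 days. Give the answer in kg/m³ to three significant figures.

0.0227 kg/m³

The peak of an instantaneous 1D plume sits at x = vt; there the Gaussian factor is 1 and C_max = M/(n_e·A·√(4πDt)), where n_e·A is the pore area the mass is dissolved in.
√(4πDt) = √(4π × 1.13 × 176) = 49.99 m, so C_max = 3.07/(0.33 × 8.21 × 49.99) = 0.0227 kg/m³.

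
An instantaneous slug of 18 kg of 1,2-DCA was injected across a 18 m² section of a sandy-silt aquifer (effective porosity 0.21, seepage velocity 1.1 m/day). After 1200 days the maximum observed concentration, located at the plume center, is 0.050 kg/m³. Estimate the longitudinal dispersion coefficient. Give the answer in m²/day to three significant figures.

At the plume center C_max = M/(n_e·A·√(4πDt)), so D = M²/(4πt·(n_e·A·C_max)²).
n_e·A·C_max = 0.21 × 18 × 0.050 = 0.1890 kg/m.
D = 18²/(4π × 1200 × 0.1890²) = 0.601 m²/day.

0.601 m²/day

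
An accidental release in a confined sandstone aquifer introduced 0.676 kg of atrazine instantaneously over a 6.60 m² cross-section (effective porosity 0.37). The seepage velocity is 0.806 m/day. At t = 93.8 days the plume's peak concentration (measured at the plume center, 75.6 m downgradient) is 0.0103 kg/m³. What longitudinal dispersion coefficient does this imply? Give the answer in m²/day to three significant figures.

0.613 m²/day

At the plume center C_max = M/(n_e·A·√(4πDt)), so D = M²/(4πt·(n_e·A·C_max)²).
n_e·A·C_max = 0.37 × 6.60 × 0.0103 = 0.02515 kg/m.
D = 0.676²/(4π × 93.8 × 0.02515²) = 0.613 m²/day.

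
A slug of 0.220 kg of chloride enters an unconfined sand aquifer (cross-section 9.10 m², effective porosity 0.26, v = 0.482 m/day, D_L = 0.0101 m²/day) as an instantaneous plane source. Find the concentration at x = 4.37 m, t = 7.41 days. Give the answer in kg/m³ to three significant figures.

0.0114 kg/m³

For an instantaneous plane source, C(x,t) = M/(n_e·A·√(4πDt)) · exp(−(x−vt)²/(4Dt)), with n_e·A the pore (flow) area.
Plume center vt = 0.482 × 7.41 = 3.57162 m, so the well at 4.37 m is 0.79838 m downgradient of the peak.
√(4πDt) = 0.9698 m, giving peak height M/(n_e·A·√(4πDt)) = 0.220/(0.26 × 9.10 × 0.9698) = 0.09588 kg/m³.
(x−vt)²/(4Dt) = (0.79838)²/(4 × 0.0101 × 7.41) = 2.129; exp(−2.129) = 0.1190.
C = 0.09588 × 0.1190 = 0.0114 kg/m³.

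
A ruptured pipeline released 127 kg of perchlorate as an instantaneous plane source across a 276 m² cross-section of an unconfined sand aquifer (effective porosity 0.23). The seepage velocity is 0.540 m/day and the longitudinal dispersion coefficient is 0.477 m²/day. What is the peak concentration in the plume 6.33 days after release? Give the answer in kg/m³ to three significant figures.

0.325 kg/m³

The peak of an instantaneous 1D plume sits at x = vt; there the Gaussian factor is 1 and C_max = M/(n_e·A·√(4πDt)), where n_e·A is the pore area the mass is dissolved in.
√(4πDt) = √(4π × 0.477 × 6.33) = 6.160 m, so C_max = 127/(0.23 × 276 × 6.160) = 0.325 kg/m³.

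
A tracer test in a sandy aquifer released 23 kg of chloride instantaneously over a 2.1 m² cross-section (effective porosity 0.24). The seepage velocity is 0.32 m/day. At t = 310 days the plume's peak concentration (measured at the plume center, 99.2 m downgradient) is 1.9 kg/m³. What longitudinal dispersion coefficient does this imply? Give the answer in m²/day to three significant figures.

At the plume center C_max = M/(n_e·A·√(4πDt)), so D = M²/(4πt·(n_e·A·C_max)²).
n_e·A·C_max = 0.24 × 2.1 × 1.9 = 0.9576 kg/m.
D = 23²/(4π × 310 × 0.9576²) = 0.148 m²/day.

0.148 m²/day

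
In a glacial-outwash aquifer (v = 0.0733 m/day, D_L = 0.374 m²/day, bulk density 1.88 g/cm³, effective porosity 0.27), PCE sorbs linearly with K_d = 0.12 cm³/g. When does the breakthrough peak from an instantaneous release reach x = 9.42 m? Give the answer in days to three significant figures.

141 days

Retardation factor R = 1 + ρ_b·K_d/n = 1 + 1.88 × 0.12/0.27 = 1.836.
Sorption retards both mechanisms: v_R = v/R = 0.03992 m/day, D_R = D/R = 0.2037 m²/day.
Peak time from v_R²t² + 2D_R t − x² = 0: t = (√(D_R² + v_R²x²) − D_R)/v_R².
√(D_R² + v_R²x²) = √(0.2037² + 0.03992² × 9.42²) = 0.4277; v_R² = 0.001594.
t = (0.4277 − 0.2037)/0.001594 = 141 days.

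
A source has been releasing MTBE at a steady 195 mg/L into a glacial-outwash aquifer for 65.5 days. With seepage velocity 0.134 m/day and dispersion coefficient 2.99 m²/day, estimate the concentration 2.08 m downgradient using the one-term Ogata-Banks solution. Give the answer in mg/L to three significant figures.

For a continuous step input, C/C₀ ≈ ½·erfc((x−vt)/(2√(Dt))).
vt = 0.134 × 65.5 = 8.777 m and 2√(Dt) = 2√(2.99 × 65.5) = 27.99 m.
Argument (x−vt)/(2√(Dt)) = (2.08 − 8.777)/27.99 = -0.2393; ½·erfc(-0.2393) = 0.6325.
C = 195 × 0.6325 = 123 mg/L.

123 mg/L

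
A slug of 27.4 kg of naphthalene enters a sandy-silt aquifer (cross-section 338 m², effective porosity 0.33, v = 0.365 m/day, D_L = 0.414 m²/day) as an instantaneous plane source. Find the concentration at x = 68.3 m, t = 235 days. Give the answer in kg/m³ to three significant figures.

For an instantaneous plane source, C(x,t) = M/(n_e·A·√(4πDt)) · exp(−(x−vt)²/(4Dt)), with n_e·A the pore (flow) area.
Plume center vt = 0.365 × 235 = 85.775 m, so the well at 68.3 m is 17.475 m upgradient of the peak.
√(4πDt) = 34.97 m, giving peak height M/(n_e·A·√(4πDt)) = 27.4/(0.33 × 338 × 34.97) = 0.007025 kg/m³.
(x−vt)²/(4Dt) = (-17.475)²/(4 × 0.414 × 235) = 0.7847; exp(−0.7847) = 0.4563.
C = 0.007025 × 0.4563 = 0.00321 kg/m³.

0.00321 kg/m³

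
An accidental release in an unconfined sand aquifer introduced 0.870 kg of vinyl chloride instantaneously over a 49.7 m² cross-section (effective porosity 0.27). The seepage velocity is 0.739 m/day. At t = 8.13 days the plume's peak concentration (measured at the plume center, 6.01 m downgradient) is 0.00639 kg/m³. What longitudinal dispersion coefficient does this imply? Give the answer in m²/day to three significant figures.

1.01 m²/day

At the plume center C_max = M/(n_e·A·√(4πDt)), so D = M²/(4πt·(n_e·A·C_max)²).
n_e·A·C_max = 0.27 × 49.7 × 0.00639 = 0.08575 kg/m.
D = 0.870²/(4π × 8.13 × 0.08575²) = 1.01 m²/day.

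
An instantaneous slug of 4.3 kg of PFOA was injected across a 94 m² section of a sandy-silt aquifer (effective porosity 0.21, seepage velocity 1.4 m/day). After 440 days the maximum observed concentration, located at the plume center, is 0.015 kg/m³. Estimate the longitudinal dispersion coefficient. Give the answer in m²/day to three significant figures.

At the plume center C_max = M/(n_e·A·√(4πDt)), so D = M²/(4πt·(n_e·A·C_max)²).
n_e·A·C_max = 0.21 × 94 × 0.015 = 0.2961 kg/m.
D = 4.3²/(4π × 440 × 0.2961²) = 0.0381 m²/day.

0.0381 m²/day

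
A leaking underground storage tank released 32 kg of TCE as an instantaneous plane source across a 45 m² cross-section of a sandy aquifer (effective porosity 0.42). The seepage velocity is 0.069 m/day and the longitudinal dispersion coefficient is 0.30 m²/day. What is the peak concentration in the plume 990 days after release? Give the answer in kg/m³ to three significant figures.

The peak of an instantaneous 1D plume sits at x = vt; there the Gaussian factor is 1 and C_max = M/(n_e·A·√(4πDt)), where n_e·A is the pore area the mass is dissolved in.
√(4πDt) = √(4π × 0.30 × 990) = 61.09 m, so C_max = 32/(0.42 × 45 × 61.09) = 0.0277 kg/m³.

0.0277 kg/m³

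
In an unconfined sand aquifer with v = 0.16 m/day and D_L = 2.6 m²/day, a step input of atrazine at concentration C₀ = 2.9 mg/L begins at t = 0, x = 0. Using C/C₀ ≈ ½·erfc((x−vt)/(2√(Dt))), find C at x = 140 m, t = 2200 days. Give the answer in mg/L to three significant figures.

2.83 mg/L

For a continuous step input, C/C₀ ≈ ½·erfc((x−vt)/(2√(Dt))).
vt = 0.16 × 2200 = 352 m and 2√(Dt) = 2√(2.6 × 2200) = 151.3 m.
Argument (x−vt)/(2√(Dt)) = (140 − 352)/151.3 = -1.401; ½·erfc(-1.401) = 0.9762.
C = 2.9 × 0.9762 = 2.83 mg/L.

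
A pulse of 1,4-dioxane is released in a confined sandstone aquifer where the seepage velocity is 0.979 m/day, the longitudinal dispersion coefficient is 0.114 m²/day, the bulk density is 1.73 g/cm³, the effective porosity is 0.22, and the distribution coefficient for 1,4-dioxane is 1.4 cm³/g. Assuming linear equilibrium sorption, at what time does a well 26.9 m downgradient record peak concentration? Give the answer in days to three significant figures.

329 days

Retardation factor R = 1 + ρ_b·K_d/n = 1 + 1.73 × 1.4/0.22 = 12.01.
Sorption retards both mechanisms: v_R = v/R = 0.08152 m/day, D_R = D/R = 0.009492 m²/day.
Peak time from v_R²t² + 2D_R t − x² = 0: t = (√(D_R² + v_R²x²) − D_R)/v_R².
√(D_R² + v_R²x²) = √(0.009492² + 0.08152² × 26.9²) = 2.193; v_R² = 0.006646.
t = (2.193 − 0.009492)/0.006646 = 329 days.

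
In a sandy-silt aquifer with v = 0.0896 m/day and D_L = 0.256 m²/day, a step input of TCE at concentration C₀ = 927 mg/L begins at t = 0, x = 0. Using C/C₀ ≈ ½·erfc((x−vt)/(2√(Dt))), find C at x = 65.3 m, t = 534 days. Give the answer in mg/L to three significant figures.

For a continuous step input, C/C₀ ≈ ½·erfc((x−vt)/(2√(Dt))).
vt = 0.0896 × 534 = 47.8464 m and 2√(Dt) = 2√(0.256 × 534) = 23.38 m.
Argument (x−vt)/(2√(Dt)) = (65.3 − 47.8464)/23.38 = 0.7465; ½·erfc(0.7465) = 0.1456.
C = 927 × 0.1456 = 135 mg/L.

135 mg/L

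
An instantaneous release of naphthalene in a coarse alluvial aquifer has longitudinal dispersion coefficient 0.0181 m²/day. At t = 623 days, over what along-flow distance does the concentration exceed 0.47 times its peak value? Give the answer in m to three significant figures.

The plume is Gaussian with σ = √(2Dt) = √(2 × 0.0181 × 623) = 4.749 m.
C/C_peak = exp(−Δx²/(2σ²)) = 0.47 ⇒ Δx = σ·√(−2 ln 0.47) = 4.749 × 1.229 = 5.837 m.
Width = 2Δx = 11.7 m.

11.7 m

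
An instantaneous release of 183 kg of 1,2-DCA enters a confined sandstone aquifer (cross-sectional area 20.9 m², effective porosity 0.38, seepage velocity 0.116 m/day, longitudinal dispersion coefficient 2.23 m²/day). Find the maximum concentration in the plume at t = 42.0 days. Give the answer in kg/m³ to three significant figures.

The peak of an instantaneous 1D plume sits at x = vt; there the Gaussian factor is 1 and C_max = M/(n_e·A·√(4πDt)), where n_e·A is the pore area the mass is dissolved in.
√(4πDt) = √(4π × 2.23 × 42.0) = 34.31 m, so C_max = 183/(0.38 × 20.9 × 34.31) = 0.672 kg/m³.

0.672 kg/m³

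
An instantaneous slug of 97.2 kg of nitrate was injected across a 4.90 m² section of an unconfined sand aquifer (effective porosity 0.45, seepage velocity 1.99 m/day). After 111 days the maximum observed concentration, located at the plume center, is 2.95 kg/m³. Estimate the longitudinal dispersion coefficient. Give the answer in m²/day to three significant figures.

At the plume center C_max = M/(n_e·A·√(4πDt)), so D = M²/(4πt·(n_e·A·C_max)²).
n_e·A·C_max = 0.45 × 4.90 × 2.95 = 6.505 kg/m.
D = 97.2²/(4π × 111 × 6.505²) = 0.160 m²/day.

0.160 m²/day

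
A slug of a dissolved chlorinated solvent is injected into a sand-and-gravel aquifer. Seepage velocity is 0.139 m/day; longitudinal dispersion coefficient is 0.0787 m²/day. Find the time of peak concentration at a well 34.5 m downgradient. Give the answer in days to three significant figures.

244 days

For the 1D instantaneous-source solution, setting ∂C/∂t = 0 at fixed x gives v²t² + 2Dt − x² = 0, so t = (√(D² + v²x²) − D)/v².
√(D² + v²x²) = √(0.0787² + 0.139² × 34.5²) = 4.796; v² = 0.019321.
t = (4.796 − 0.0787)/0.019321 = 244 days (vs. the pure-advection estimate x/v = 248 d).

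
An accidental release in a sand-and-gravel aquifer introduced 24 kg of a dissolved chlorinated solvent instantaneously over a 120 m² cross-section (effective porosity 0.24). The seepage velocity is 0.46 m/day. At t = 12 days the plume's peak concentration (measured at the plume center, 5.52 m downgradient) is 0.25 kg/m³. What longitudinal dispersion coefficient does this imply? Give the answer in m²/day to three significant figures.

0.0737 m²/day

At the plume center C_max = M/(n_e·A·√(4πDt)), so D = M²/(4πt·(n_e·A·C_max)²).
n_e·A·C_max = 0.24 × 120 × 0.25 = 7.200 kg/m.
D = 24²/(4π × 12 × 7.200²) = 0.0737 m²/day.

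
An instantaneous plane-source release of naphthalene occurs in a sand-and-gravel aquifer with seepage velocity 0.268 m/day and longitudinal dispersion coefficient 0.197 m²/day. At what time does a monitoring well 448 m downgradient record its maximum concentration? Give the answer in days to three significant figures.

1670 days

For the 1D instantaneous-source solution, setting ∂C/∂t = 0 at fixed x gives v²t² + 2Dt − x² = 0, so t = (√(D² + v²x²) − D)/v².
√(D² + v²x²) = √(0.197² + 0.268² × 448²) = 120.1; v² = 0.071824.
t = (120.1 − 0.197)/0.071824 = 1670 days (vs. the pure-advection estimate x/v = 1670 d).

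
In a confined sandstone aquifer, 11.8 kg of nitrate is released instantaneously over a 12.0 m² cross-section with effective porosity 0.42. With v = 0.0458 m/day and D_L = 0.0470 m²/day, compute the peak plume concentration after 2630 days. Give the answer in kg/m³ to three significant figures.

The peak of an instantaneous 1D plume sits at x = vt; there the Gaussian factor is 1 and C_max = M/(n_e·A·√(4πDt)), where n_e·A is the pore area the mass is dissolved in.
√(4πDt) = √(4π × 0.0470 × 2630) = 39.41 m, so C_max = 11.8/(0.42 × 12.0 × 39.41) = 0.0594 kg/m³.

0.0594 kg/m³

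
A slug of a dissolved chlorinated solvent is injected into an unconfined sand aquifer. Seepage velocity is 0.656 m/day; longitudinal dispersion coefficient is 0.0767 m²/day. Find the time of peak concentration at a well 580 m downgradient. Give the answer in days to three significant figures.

For the 1D instantaneous-source solution, setting ∂C/∂t = 0 at fixed x gives v²t² + 2Dt − x² = 0, so t = (√(D² + v²x²) − D)/v².
√(D² + v²x²) = √(0.0767² + 0.656² × 580²) = 380.5; v² = 0.430336.
t = (380.5 − 0.0767)/0.430336 = 884 days (vs. the pure-advection estimate x/v = 884 d).

884 days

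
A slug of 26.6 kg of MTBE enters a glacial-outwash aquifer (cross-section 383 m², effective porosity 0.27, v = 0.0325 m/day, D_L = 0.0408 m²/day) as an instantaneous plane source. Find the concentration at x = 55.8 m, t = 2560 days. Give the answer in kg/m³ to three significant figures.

For an instantaneous plane source, C(x,t) = M/(n_e·A·√(4πDt)) · exp(−(x−vt)²/(4Dt)), with n_e·A the pore (flow) area.
Plume center vt = 0.0325 × 2560 = 83.2 m, so the well at 55.8 m is 27.4 m upgradient of the peak.
√(4πDt) = 36.23 m, giving peak height M/(n_e·A·√(4πDt)) = 26.6/(0.27 × 383 × 36.23) = 0.007100 kg/m³.
(x−vt)²/(4Dt) = (-27.4)²/(4 × 0.0408 × 2560) = 1.797; exp(−1.797) = 0.1658.
C = 0.007100 × 0.1658 = 0.00118 kg/m³.

0.00118 kg/m³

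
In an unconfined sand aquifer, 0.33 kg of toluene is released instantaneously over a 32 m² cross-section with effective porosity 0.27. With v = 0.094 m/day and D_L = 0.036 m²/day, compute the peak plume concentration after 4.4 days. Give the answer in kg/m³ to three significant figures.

0.0271 kg/m³

The peak of an instantaneous 1D plume sits at x = vt; there the Gaussian factor is 1 and C_max = M/(n_e·A·√(4πDt)), where n_e·A is the pore area the mass is dissolved in.
√(4πDt) = √(4π × 0.036 × 4.4) = 1.411 m, so C_max = 0.33/(0.27 × 32 × 1.411) = 0.0271 kg/m³.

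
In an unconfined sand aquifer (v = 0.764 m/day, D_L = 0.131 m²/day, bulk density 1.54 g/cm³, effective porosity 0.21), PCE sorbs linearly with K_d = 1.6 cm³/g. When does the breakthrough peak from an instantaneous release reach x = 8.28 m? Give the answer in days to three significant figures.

Retardation factor R = 1 + ρ_b·K_d/n = 1 + 1.54 × 1.6/0.21 = 12.73.
Sorption retards both mechanisms: v_R = v/R = 0.06002 m/day, D_R = D/R = 0.01029 m²/day.
Peak time from v_R²t² + 2D_R t − x² = 0: t = (√(D_R² + v_R²x²) − D_R)/v_R².
√(D_R² + v_R²x²) = √(0.01029² + 0.06002² × 8.28²) = 0.4971; v_R² = 0.003602.
t = (0.4971 − 0.01029)/0.003602 = 135 days.

135 days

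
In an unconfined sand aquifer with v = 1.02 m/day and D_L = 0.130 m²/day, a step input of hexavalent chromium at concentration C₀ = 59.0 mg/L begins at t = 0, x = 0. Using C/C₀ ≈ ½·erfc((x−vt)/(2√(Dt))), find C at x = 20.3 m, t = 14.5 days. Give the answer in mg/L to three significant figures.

For a continuous step input, C/C₀ ≈ ½·erfc((x−vt)/(2√(Dt))).
vt = 1.02 × 14.5 = 14.79 m and 2√(Dt) = 2√(0.130 × 14.5) = 2.746 m.
Argument (x−vt)/(2√(Dt)) = (20.3 − 14.79)/2.746 = 2.007; ½·erfc(2.007) = 0.002268.
C = 59.0 × 0.002268 = 0.134 mg/L.

0.134 mg/L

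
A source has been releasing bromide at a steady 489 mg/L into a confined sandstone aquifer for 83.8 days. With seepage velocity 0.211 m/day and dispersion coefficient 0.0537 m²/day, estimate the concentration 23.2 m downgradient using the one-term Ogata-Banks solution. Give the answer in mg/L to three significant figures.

For a continuous step input, C/C₀ ≈ ½·erfc((x−vt)/(2√(Dt))).
vt = 0.211 × 83.8 = 17.6818 m and 2√(Dt) = 2√(0.0537 × 83.8) = 4.243 m.
Argument (x−vt)/(2√(Dt)) = (23.2 − 17.6818)/4.243 = 1.301; ½·erfc(1.301) = 0.03289.
C = 489 × 0.03289 = 16.1 mg/L.

16.1 mg/L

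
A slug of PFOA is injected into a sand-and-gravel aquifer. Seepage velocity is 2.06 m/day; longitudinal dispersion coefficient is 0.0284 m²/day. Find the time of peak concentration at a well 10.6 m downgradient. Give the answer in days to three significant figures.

For the 1D instantaneous-source solution, setting ∂C/∂t = 0 at fixed x gives v²t² + 2Dt − x² = 0, so t = (√(D² + v²x²) − D)/v².
√(D² + v²x²) = √(0.0284² + 2.06² × 10.6²) = 21.84; v² = 4.2436.
t = (21.84 − 0.0284)/4.2436 = 5.14 days (vs. the pure-advection estimate x/v = 5.15 d).

5.14 days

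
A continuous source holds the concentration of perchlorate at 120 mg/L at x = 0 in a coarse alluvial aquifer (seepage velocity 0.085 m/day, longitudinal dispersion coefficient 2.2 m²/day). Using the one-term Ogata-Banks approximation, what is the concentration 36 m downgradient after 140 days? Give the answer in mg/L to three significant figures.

For a continuous step input, C/C₀ ≈ ½·erfc((x−vt)/(2√(Dt))).
vt = 0.085 × 140 = 11.9 m and 2√(Dt) = 2√(2.2 × 140) = 35.10 m.
Argument (x−vt)/(2√(Dt)) = (36 − 11.9)/35.10 = 0.6866; ½·erfc(0.6866) = 0.1658.
C = 120 × 0.1658 = 19.9 mg/L.

19.9 mg/L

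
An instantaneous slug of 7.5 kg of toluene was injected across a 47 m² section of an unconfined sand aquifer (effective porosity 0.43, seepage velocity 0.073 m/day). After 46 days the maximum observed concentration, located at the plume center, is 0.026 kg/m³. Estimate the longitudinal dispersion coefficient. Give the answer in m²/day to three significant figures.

At the plume center C_max = M/(n_e·A·√(4πDt)), so D = M²/(4πt·(n_e·A·C_max)²).
n_e·A·C_max = 0.43 × 47 × 0.026 = 0.5255 kg/m.
D = 7.5²/(4π × 46 × 0.5255²) = 0.352 m²/day.

0.352 m²/day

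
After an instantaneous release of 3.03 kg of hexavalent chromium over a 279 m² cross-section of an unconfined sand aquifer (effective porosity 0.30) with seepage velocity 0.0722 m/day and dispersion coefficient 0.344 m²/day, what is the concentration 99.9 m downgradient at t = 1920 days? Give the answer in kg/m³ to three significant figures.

For an instantaneous plane source, C(x,t) = M/(n_e·A·√(4πDt)) · exp(−(x−vt)²/(4Dt)), with n_e·A the pore (flow) area.
Plume center vt = 0.0722 × 1920 = 138.624 m, so the well at 99.9 m is 38.724 m upgradient of the peak.
√(4πDt) = 91.10 m, giving peak height M/(n_e·A·√(4πDt)) = 3.03/(0.30 × 279 × 91.10) = 0.0003974 kg/m³.
(x−vt)²/(4Dt) = (-38.724)²/(4 × 0.344 × 1920) = 0.5676; exp(−0.5676) = 0.5669.
C = 0.0003974 × 0.5669 = 0.000225 kg/m³.

0.000225 kg/m³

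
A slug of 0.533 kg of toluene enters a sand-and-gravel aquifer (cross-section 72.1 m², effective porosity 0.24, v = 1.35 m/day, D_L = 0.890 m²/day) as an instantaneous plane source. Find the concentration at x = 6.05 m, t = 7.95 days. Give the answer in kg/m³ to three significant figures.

0.00151 kg/m³

For an instantaneous plane source, C(x,t) = M/(n_e·A·√(4πDt)) · exp(−(x−vt)²/(4Dt)), with n_e·A the pore (flow) area.
Plume center vt = 1.35 × 7.95 = 10.7325 m, so the well at 6.05 m is 4.6825 m upgradient of the peak.
√(4πDt) = 9.429 m, giving peak height M/(n_e·A·√(4πDt)) = 0.533/(0.24 × 72.1 × 9.429) = 0.003267 kg/m³.
(x−vt)²/(4Dt) = (-4.6825)²/(4 × 0.890 × 7.95) = 0.7747; exp(−0.7747) = 0.4608.
C = 0.003267 × 0.4608 = 0.00151 kg/m³.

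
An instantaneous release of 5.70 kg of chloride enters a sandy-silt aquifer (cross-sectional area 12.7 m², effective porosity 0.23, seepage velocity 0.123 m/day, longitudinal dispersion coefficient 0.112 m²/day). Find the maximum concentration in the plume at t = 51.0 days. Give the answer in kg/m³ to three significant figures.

The peak of an instantaneous 1D plume sits at x = vt; there the Gaussian factor is 1 and C_max = M/(n_e·A·√(4πDt)), where n_e·A is the pore area the mass is dissolved in.
√(4πDt) = √(4π × 0.112 × 51.0) = 8.472 m, so C_max = 5.70/(0.23 × 12.7 × 8.472) = 0.230 kg/m³.

0.230 kg/m³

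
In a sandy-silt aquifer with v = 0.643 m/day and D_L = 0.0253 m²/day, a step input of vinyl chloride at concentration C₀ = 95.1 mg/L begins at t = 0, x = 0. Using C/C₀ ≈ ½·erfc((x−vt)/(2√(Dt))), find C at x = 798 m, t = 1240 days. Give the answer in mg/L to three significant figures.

44.3 mg/L

For a continuous step input, C/C₀ ≈ ½·erfc((x−vt)/(2√(Dt))).
vt = 0.643 × 1240 = 797.32 m and 2√(Dt) = 2√(0.0253 × 1240) = 11.20 m.
Argument (x−vt)/(2√(Dt)) = (798 − 797.32)/11.20 = 0.06071; ½·erfc(0.06071) = 0.4658.
C = 95.1 × 0.4658 = 44.3 mg/L.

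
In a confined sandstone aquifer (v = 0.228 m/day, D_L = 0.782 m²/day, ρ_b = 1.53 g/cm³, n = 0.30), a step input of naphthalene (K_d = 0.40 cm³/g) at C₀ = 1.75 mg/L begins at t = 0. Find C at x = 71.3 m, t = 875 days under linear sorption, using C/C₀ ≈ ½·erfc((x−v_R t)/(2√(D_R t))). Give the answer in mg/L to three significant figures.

0.690 mg/L

Retardation factor R = 1 + ρ_b·K_d/n = 1 + 1.53 × 0.40/0.30 = 3.040.
Sorption retards both mechanisms: v_R = v/R = 0.07500 m/day, D_R = D/R = 0.2572 m²/day.
v_R·t = 0.07500 × 875 = 65.625 m; 2√(D_R t) = 30.00 m; argument = (71.3 − 65.625)/30.00 = 0.1892.
C = C₀ × ½·erfc(0.1892) = 1.75 × 0.3945 = 0.690 mg/L.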